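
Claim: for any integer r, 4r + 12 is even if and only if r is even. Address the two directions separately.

(⇒) This fails: take r = 5. Then 4r + 12 = 32, which is even, yet r = 5 is odd, not even.

(⇐) Suppose r is even. Since 4 is even, 4r is even for every r, so 4r + 12 has the same parity as 12, which is even. Hence 4r + 12 is even.

Only the reverse direction holds.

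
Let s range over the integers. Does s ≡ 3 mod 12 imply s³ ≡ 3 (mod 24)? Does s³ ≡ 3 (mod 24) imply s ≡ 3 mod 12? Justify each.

(⇒) fails; (⇐) holds.

Forward direction. This fails: take s = 15. Then 15 ≡ 3 (mod 12), but 15³ = 3375 ≡ 15 (mod 24), not 3.

Converse. The residues r modulo 24 with r³ ≡ 3 (mod 24) are exactly {3}, and each is ≡ 3 (mod 12).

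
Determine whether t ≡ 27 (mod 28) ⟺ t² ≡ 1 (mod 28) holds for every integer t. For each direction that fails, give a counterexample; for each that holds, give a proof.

(⇒) holds; (⇐) fails.

(⇐) This fails: take t = 1. Then 1² = 1 ≡ 1 (mod 28), yet 1 ≡ 1 (mod 28), not 27.

(⇒) Suppose t ≡ 27 (mod 28). Write t = 28j + 27. Then (28j + 27)² = 784j² + 1512j + 729 = 28(28j² + 54j + 26) + 1, so t² ≡ 1 (mod 28).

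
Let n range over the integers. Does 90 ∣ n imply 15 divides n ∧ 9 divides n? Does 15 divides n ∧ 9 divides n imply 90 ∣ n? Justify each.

The forward direction holds; the converse fails.

(→) If 90 ∣ n, write n = 90q. Since 90 = 6·15, n = 15·(6q), so 15 ∣ n; and since 90 = 10·9, n = 9·(10q), so 9 ∣ n.

(←) This fails: take n = 45. Both 15 ∣ 45 and 9 ∣ 45, yet 45 is not a multiple of 90 (since 45 = 0·90 + 45), so 90 ∤ 45.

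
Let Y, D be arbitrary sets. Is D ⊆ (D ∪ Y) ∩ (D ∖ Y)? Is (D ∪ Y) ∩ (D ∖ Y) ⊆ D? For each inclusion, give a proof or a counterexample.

The sets are not equal: only the reverse inclusion holds.

(⟹) This inclusion fails. Take Y = {1}, D = {1}; then 1 ∈ D but 1 ∉ (D ∪ Y) ∩ (D ∖ Y).

(⟸) Let x ∈ (D ∪ Y) ∩ (D ∖ Y). Then x ∈ D and x ∉ Y, from which x ∈ D.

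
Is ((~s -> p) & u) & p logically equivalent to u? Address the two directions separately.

The forward direction holds; the converse fails.

[⇒] Assume the antecedent. If u is true, u reduces to true regardless of the other variables. If u is false, the antecedent cannot hold. Either way u holds.

[⇐] This fails. Under u = T, p = F, s = F, the left side is false but the right side is true.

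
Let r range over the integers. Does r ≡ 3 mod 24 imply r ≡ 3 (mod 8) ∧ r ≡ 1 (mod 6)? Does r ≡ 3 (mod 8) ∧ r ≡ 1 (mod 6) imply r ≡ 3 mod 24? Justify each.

(⇒) This fails: r = 3 gives 3 ≡ 3 (mod 24) but 3 ≡ 3 (mod 6), so the conjunction on the right does not hold.

(⇐) This fails: r = 19 satisfies both congruences on the right (19 ≡ 3 mod 8 and 19 ≡ 1 mod 6) yet 19 ≡ 19 (mod 24), not 3.

Neither implication holds.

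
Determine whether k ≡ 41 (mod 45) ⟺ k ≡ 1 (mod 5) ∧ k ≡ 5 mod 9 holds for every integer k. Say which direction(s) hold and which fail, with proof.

Equivalent; both directions hold.

(⟸) If k ≡ 1 (mod 5) and k ≡ 5 (mod 9), then by the Chinese remainder theorem k ≡ 41 (mod 45). This is exactly k ≡ 41 (mod 45).

(⟹) Suppose k ≡ 41 (mod 45); write k = 45j + 41. Since 5 ∣ 45, reducing mod 5 gives k ≡ 41 ≡ 1 (mod 5); since 9 ∣ 45, reducing mod 9 gives k ≡ 41 ≡ 5 (mod 9).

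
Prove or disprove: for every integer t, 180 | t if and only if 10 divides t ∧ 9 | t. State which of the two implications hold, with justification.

Only the forward direction holds.

(⟹) If 180 ∣ t, write t = 180q. Since 180 = 18·10, t = 10·(18q), so 10 ∣ t; and since 180 = 20·9, t = 9·(20q), so 9 ∣ t.

(⟸) This fails: take t = 90. Both 10 ∣ 90 and 9 ∣ 90, yet 90 is not a multiple of 180 (since 90 = 0·180 + 90), so 180 ∤ 90.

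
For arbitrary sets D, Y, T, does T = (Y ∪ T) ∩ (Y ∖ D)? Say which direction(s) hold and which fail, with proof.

Neither inclusion holds.

(⟹) This inclusion fails. Take D = ∅, Y = ∅, T = {1}; then 1 ∈ T but 1 ∉ (Y ∪ T) ∩ (Y ∖ D).

(⟸) This inclusion fails. Take D = ∅, Y = {1}, T = ∅; then 1 ∈ (Y ∪ T) ∩ (Y ∖ D) but 1 ∉ T.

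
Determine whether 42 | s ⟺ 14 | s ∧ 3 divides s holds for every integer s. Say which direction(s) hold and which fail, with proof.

The biconditional holds.

(→) If 42 ∣ s, write s = 42q. Since 42 = 3·14, s = 14·(3q), so 14 ∣ s; and since 42 = 14·3, s = 3·(14q), so 3 ∣ s.

(←) Suppose 14 ∣ s and 3 ∣ s. Any common multiple of 14 and 3 is a multiple of their lcm; here gcd(14, 3) = 1, so lcm(14, 3) = 14·3 = 42, so 42 ∣ s.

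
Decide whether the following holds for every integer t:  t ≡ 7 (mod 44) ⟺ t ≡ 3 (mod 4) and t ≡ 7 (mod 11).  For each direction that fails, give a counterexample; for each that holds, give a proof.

(⇐) If t ≡ 3 (mod 4) and t ≡ 7 (mod 11), then by the Chinese remainder theorem t ≡ 7 (mod 44). This is exactly t ≡ 7 (mod 44).

(⇒) Suppose t ≡ 7 (mod 44); write t = 44j + 7. Since 4 ∣ 44, reducing mod 4 gives t ≡ 7 ≡ 3 (mod 4); since 11 ∣ 44, reducing mod 11 gives t ≡ 7 (mod 11).

The biconditional holds.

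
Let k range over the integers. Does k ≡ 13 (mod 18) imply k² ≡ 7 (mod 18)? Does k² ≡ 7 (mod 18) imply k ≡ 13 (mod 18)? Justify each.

(⇒) Suppose k ≡ 13 (mod 18). Write k = 18j + 13. Then (18j + 13)² = 324j² + 468j + 169 = 18(18j² + 26j + 9) + 7, so k² ≡ 7 (mod 18).

(⇐) This fails: take k = 5. Then 5² = 25 ≡ 7 (mod 18), yet 5 ≡ 5 (mod 18), not 13.

Only the forward direction holds.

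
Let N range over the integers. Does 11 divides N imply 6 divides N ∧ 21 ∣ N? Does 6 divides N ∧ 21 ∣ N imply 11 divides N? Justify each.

[⇒] This fails: take N = 11. Certainly 11 ∣ 11, but 6 ∤ 11.

[⇐] This fails: take N = 42. Both 6 ∣ 42 and 21 ∣ 42, yet 42 is not a multiple of 11 (since 42 = 3·11 + 9), so 11 ∤ 42.

Both directions fail.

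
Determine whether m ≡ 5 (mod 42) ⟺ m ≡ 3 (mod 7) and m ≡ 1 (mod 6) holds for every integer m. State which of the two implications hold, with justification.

(⇒) fails and (⇐) fails.

(⟹) This fails: m = 5 gives 5 ≡ 5 (mod 42) but 5 ≡ 5 (mod 7), so the conjunction on the right does not hold.

(⟸) This fails: m = 31 satisfies both congruences on the right (31 ≡ 3 mod 7 and 31 ≡ 1 mod 6) yet 31 ≡ 31 (mod 42), not 5.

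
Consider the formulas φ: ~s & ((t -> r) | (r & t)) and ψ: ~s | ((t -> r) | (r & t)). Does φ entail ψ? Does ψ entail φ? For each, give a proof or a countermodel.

Only the forward implication holds.

(⇒) Assume the antecedent. If s is true, the antecedent cannot hold. If s is false, ~s | ((t -> r) | (r & t)) reduces to true regardless of the other variables. Either way ~s | ((t -> r) | (r & t)) holds.

(⇐) This fails. Under s = T, r = F, t = F, the left side is false but the right side is true.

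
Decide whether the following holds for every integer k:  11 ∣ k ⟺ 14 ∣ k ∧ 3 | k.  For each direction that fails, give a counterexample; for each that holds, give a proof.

(⟹) This fails: take k = 11. Certainly 11 ∣ 11, but 14 ∤ 11.

(⟸) This fails: take k = 42. Both 14 ∣ 42 and 3 ∣ 42, yet 42 is not a multiple of 11 (since 42 = 3·11 + 9), so 11 ∤ 42.

(⇒) fails and (⇐) fails.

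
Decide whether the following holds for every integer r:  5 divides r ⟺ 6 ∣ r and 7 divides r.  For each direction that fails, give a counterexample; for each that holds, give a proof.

(⇒) fails and (⇐) fails.

(→) This fails: take r = 5. Certainly 5 ∣ 5, but 6 ∤ 5.

(←) This fails: take r = 42. Both 6 ∣ 42 and 7 ∣ 42, yet 42 is not a multiple of 5 (since 42 = 8·5 + 2), so 5 ∤ 42.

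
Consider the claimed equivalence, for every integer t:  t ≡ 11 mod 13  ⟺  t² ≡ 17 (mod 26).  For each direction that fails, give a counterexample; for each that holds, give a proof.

Forward direction. This fails: take t = 24. Then 24 ≡ 11 (mod 13), but 24² = 576 ≡ 4 (mod 26), not 17.

Converse. This fails: take t = 15. Then 15² = 225 ≡ 17 (mod 26), yet 15 ≡ 2 (mod 13), not 11.

Neither implication holds.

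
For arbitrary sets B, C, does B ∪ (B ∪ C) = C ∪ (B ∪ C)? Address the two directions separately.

(⊇) Let x ∈ C ∪ (B ∪ C). Then either x ∈ B and x ∉ C; or x ∈ C and x ∉ B; or x ∈ B ∩ C. In each case x ∈ B ∪ (B ∪ C), so C ∪ (B ∪ C) ⊆ B ∪ (B ∪ C).

(⊆) Let x ∈ B ∪ (B ∪ C). Then either x ∈ B and x ∉ C; or x ∈ C and x ∉ B; or x ∈ B ∩ C. In each case x ∈ C ∪ (B ∪ C), so B ∪ (B ∪ C) ⊆ C ∪ (B ∪ C).

Both inclusions hold; the sets are equal.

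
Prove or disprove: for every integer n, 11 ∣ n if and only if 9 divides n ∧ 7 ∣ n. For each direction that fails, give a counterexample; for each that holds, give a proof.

Neither direction holds.

(⟹) This fails: take n = 11. Certainly 11 ∣ 11, but 9 ∤ 11.

(⟸) This fails: take n = 63. Both 9 ∣ 63 and 7 ∣ 63, yet 63 is not a multiple of 11 (since 63 = 5·11 + 8), so 11 ∤ 63.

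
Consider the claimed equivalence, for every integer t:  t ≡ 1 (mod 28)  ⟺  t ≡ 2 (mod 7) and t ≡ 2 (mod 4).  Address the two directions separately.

Forward direction. This fails: t = 1 gives 1 ≡ 1 (mod 28) but 1 ≡ 1 (mod 7), so the conjunction on the right does not hold.

Converse. This fails: t = 2 satisfies both congruences on the right (2 ≡ 2 mod 7 and 2 ≡ 2 mod 4) yet 2 ≡ 2 (mod 28), not 1.

Neither direction holds.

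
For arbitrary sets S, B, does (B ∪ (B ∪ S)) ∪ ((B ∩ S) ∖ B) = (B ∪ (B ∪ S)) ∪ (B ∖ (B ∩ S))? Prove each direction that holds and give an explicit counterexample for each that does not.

Both inclusions hold; the sets are equal.

(⊆) Let x ∈ (B ∪ (B ∪ S)) ∪ ((B ∩ S) ∖ B). Then either x ∈ S and x ∉ B; or x ∈ B and x ∉ S; or x ∈ S ∩ B. In each case x ∈ (B ∪ (B ∪ S)) ∪ (B ∖ (B ∩ S)), so (B ∪ (B ∪ S)) ∪ ((B ∩ S) ∖ B) ⊆ (B ∪ (B ∪ S)) ∪ (B ∖ (B ∩ S)).

(⊇) Let x ∈ (B ∪ (B ∪ S)) ∪ (B ∖ (B ∩ S)). Then either x ∈ S and x ∉ B; or x ∈ B and x ∉ S; or x ∈ S ∩ B. In each case x ∈ (B ∪ (B ∪ S)) ∪ ((B ∩ S) ∖ B), so (B ∪ (B ∪ S)) ∪ (B ∖ (B ∩ S)) ⊆ (B ∪ (B ∪ S)) ∪ ((B ∩ S) ∖ B).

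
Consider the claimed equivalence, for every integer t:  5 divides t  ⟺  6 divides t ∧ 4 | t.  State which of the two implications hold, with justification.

(⇒) fails and (⇐) fails.

(→) This fails: take t = 5. Certainly 5 ∣ 5, but 6 ∤ 5.

(←) This fails: take t = 12. Both 6 ∣ 12 and 4 ∣ 12, yet 12 is not a multiple of 5 (since 12 = 2·5 + 2), so 5 ∤ 12.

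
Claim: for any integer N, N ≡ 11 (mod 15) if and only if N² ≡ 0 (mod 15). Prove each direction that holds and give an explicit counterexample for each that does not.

Forward direction. This fails: take N = 11. Then 11 ≡ 11 (mod 15), but 11² = 121 ≡ 1 (mod 15), not 0.

Converse. This fails: take N = 0. Then 0² = 0 ≡ 0 (mod 15), yet 0 ≡ 0 (mod 15), not 11.

Neither direction holds.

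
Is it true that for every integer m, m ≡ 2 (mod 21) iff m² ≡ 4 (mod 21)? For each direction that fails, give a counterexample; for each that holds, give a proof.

(→) Suppose m ≡ 2 (mod 21). Write m = 21j + 2. Then (21j + 2)² = 441j² + 84j + 4 = 21(21j² + 4j) + 4, so m² ≡ 4 (mod 21).

(←) This fails: take m = 5. Then 5² = 25 ≡ 4 (mod 21), yet 5 ≡ 5 (mod 21), not 2.

Only the forward implication holds.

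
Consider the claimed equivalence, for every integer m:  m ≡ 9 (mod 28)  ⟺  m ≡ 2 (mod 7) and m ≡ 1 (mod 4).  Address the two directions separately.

Converse. If m ≡ 2 (mod 7) and m ≡ 1 (mod 4), then by the Chinese remainder theorem m ≡ 9 (mod 28). This is exactly m ≡ 9 (mod 28).

Forward direction. Suppose m ≡ 9 (mod 28); write m = 28j + 9. Since 7 ∣ 28, reducing mod 7 gives m ≡ 9 ≡ 2 (mod 7); since 4 ∣ 28, reducing mod 4 gives m ≡ 9 ≡ 1 (mod 4).

Equivalent; both directions hold.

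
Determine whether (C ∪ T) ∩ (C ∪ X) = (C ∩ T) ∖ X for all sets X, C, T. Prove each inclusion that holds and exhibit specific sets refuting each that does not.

(⊆) This inclusion fails. Take X = ∅, C = {1}, T = ∅; then 1 ∈ (C ∪ T) ∩ (C ∪ X) but 1 ∉ (C ∩ T) ∖ X.

(⊇) Let x ∈ (C ∩ T) ∖ X. Then x ∈ C ∩ T and x ∉ X, from which x ∈ (C ∪ T) ∩ (C ∪ X).

The sets are not equal: only the reverse inclusion holds.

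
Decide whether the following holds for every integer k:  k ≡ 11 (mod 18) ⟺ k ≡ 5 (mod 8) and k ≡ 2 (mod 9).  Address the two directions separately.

[⇐] If k ≡ 5 (mod 8) and k ≡ 2 (mod 9), then by the Chinese remainder theorem k ≡ 29 (mod 72). Since 29 ≡ 11 (mod 18) and 18 ∣ 72, we get k ≡ 11 (mod 18).

[⇒] This fails: k = 65 gives 65 ≡ 11 (mod 18) but 65 ≡ 1 (mod 8), so the conjunction on the right does not hold.

Only the reverse direction holds.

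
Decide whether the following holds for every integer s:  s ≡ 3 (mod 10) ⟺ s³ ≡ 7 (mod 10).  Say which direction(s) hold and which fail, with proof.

(→) Suppose s ≡ 3 (mod 10). Write s = 10j + 3. Then (10j + 3)³ = 1000j³ + 900j² + 270j + 27 = 10(100j³ + 90j² + 27j + 2) + 7, so s³ ≡ 7 (mod 10).

(←) Conversely, suppose s³ ≡ 7 (mod 10). The only residue r in {0, …, 9} with r³ ≡ 7 (mod 10) is r = 3, so s ≡ 3 (mod 10).

Both directions hold.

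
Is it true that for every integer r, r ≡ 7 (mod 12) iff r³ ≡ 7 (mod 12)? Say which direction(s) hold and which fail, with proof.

(⇒) Suppose r ≡ 7 (mod 12). Write r = 12j + 7. Then (12j + 7)³ = 1728j³ + 3024j² + 1764j + 343 = 12(144j³ + 252j² + 147j + 28) + 7, so r³ ≡ 7 (mod 12).

(⇐) Conversely, suppose r³ ≡ 7 (mod 12). The only residue r in {0, …, 11} with r³ ≡ 7 (mod 12) is r = 7, so r ≡ 7 (mod 12).

Both directions hold.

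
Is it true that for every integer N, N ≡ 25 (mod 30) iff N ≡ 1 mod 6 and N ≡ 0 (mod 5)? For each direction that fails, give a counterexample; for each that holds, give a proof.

Both implications hold.

Converse. If N ≡ 1 (mod 6) and N ≡ 0 (mod 5), then by the Chinese remainder theorem N ≡ 25 (mod 30). This is exactly N ≡ 25 (mod 30).

Forward direction. Suppose N ≡ 25 (mod 30); write N = 30j + 25. Since 6 ∣ 30, reducing mod 6 gives N ≡ 25 ≡ 1 (mod 6); since 5 ∣ 30, reducing mod 5 gives N ≡ 25 ≡ 0 (mod 5).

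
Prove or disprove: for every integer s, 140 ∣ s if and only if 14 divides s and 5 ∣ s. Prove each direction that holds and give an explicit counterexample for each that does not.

[⇐] This fails: take s = 70. Both 14 ∣ 70 and 5 ∣ 70, yet 70 is not a multiple of 140 (since 70 = 0·140 + 70), so 140 ∤ 70.

[⇒] If 140 ∣ s, write s = 140q. Since 140 = 10·14, s = 14·(10q), so 14 ∣ s; and since 140 = 28·5, s = 5·(28q), so 5 ∣ s.

Only the forward direction holds.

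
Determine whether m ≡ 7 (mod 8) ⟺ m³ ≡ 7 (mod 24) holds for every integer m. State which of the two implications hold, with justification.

Not equivalent: only (⇐) holds.

(⇒) This fails: take m = 15. Then 15 ≡ 7 (mod 8), but 15³ = 3375 ≡ 15 (mod 24), not 7.

(⇐) Conversely, the residues r modulo 24 with r³ ≡ 7 (mod 24) are exactly {7}, and each is ≡ 7 (mod 8).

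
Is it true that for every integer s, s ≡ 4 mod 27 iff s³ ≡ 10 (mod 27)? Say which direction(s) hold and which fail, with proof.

(⟹) Suppose s ≡ 4 mod 27. Write s = 27j + 4. Then (27j + 4)³ = 19683j³ + 8748j² + 1296j + 64 = 27(729j³ + 324j² + 48j + 2) + 10, so s³ ≡ 10 (mod 27).

(⟸) This fails: take s = 13. Then 13³ = 2197 ≡ 10 (mod 27), yet 13 ≡ 13 (mod 27), not 4.

Only the forward direction holds.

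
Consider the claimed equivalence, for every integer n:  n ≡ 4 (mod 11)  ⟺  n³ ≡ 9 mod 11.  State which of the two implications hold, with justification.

(⇐) For the converse, argue contrapositively. If n ≢ 4 (mod 11), then n is congruent to one of 0, 1, 2, 3, 5, 6, 7, 8, 9, 10 modulo 11, and these give n³ ≡ 0, 1, 8, 5, 4, 7, 2, 6, 3, 10 respectively — never 9.

(⇒) Suppose n ≡ 4 (mod 11). Write n = 11j + 4. Then (11j + 4)³ = 1331j³ + 1452j² + 528j + 64 = 11(121j³ + 132j² + 48j + 5) + 9, so n³ ≡ 9 (mod 11).

Equivalent; both directions hold.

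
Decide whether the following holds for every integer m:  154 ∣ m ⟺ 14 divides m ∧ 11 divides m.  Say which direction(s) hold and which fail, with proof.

Forward direction. If 154 ∣ m, write m = 154q. Since 154 = 11·14, m = 14·(11q), so 14 ∣ m; and since 154 = 14·11, m = 11·(14q), so 11 ∣ m.

Converse. Suppose 14 ∣ m and 11 ∣ m. Any common multiple of 14 and 11 is a multiple of their lcm; here gcd(14, 11) = 1, so lcm(14, 11) = 14·11 = 154, so 154 ∣ m.

The biconditional holds.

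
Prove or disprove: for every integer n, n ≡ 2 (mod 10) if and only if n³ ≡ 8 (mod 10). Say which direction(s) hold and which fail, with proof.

(⇒) Suppose n ≡ 2 (mod 10). Write n = 10j + 2. Then (10j + 2)³ = 1000j³ + 600j² + 120j + 8 = 10(100j³ + 60j² + 12j) + 8, so n³ ≡ 8 (mod 10).

(⇐) Conversely, suppose n³ ≡ 8 (mod 10). The only residue r in {0, …, 9} with r³ ≡ 8 (mod 10) is r = 2, so n ≡ 2 (mod 10).

Both directions hold.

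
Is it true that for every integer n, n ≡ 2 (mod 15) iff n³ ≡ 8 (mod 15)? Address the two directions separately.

(⟸) Suppose n³ ≡ 8 (mod 15). The only residue r in {0, …, 14} with r³ ≡ 8 (mod 15) is r = 2, so n ≡ 2 (mod 15).

(⟹) Suppose n ≡ 2 (mod 15). Write n = 15j + 2. Then (15j + 2)³ = 3375j³ + 1350j² + 180j + 8 = 15(225j³ + 90j² + 12j) + 8, so n³ ≡ 8 (mod 15).

The biconditional holds.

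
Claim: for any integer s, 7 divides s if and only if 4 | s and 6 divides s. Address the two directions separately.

(⟹) This fails: take s = 7. Certainly 7 ∣ 7, but 4 ∤ 7.

(⟸) This fails: take s = 12. Both 4 ∣ 12 and 6 ∣ 12, yet 12 is not a multiple of 7 (since 12 = 1·7 + 5), so 7 ∤ 12.

Neither implication holds.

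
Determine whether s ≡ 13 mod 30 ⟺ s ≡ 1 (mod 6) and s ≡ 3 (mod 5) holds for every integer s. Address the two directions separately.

Both directions hold; the statement is true.

[⇒] Suppose s ≡ 13 (mod 30); write s = 30j + 13. Since 6 ∣ 30, reducing mod 6 gives s ≡ 13 ≡ 1 (mod 6); since 5 ∣ 30, reducing mod 5 gives s ≡ 13 ≡ 3 (mod 5).

[⇐] Conversely, if s ≡ 1 (mod 6) and s ≡ 3 (mod 5), then by the Chinese remainder theorem s ≡ 13 (mod 30). This is exactly s ≡ 13 (mod 30).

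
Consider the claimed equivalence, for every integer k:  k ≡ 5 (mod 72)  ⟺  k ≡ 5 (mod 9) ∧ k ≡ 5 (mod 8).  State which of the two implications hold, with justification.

(→) Suppose k ≡ 5 (mod 72); write k = 72j + 5. Since 9 ∣ 72, reducing mod 9 gives k ≡ 5 (mod 9); since 8 ∣ 72, reducing mod 8 gives k ≡ 5 (mod 8).

(←) Conversely, if k ≡ 5 (mod 9) and k ≡ 5 (mod 8), then by the Chinese remainder theorem k ≡ 5 (mod 72). This is exactly k ≡ 5 (mod 72).

Both directions hold.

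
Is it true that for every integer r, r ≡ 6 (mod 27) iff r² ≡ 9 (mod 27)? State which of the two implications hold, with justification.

Not equivalent: only (⇒) holds.

(⟹) Suppose r ≡ 6 (mod 27). Write r = 27j + 6. Then (27j + 6)² = 729j² + 324j + 36 = 27(27j² + 12j + 1) + 9, so r² ≡ 9 (mod 27).

(⟸) This fails: take r = 3. Then 3² = 9 ≡ 9 (mod 27), yet 3 ≡ 3 (mod 27), not 6.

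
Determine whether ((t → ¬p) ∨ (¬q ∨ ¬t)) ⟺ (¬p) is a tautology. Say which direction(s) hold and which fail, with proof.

Only the reverse direction holds.

Forward direction. This fails. Under t = F, p = T, q = F, the left side is true but the right side is false.

Converse. Assume the antecedent. If t is true, the antecedent forces (t = T, p = F, q = F) or (t = T, p = F, q = T), and (t → ¬p) ∨ (¬q ∨ ¬t) holds there. If t is false, (t → ¬p) ∨ (¬q ∨ ¬t) reduces to true regardless of the other variables. Either way (t → ¬p) ∨ (¬q ∨ ¬t) holds.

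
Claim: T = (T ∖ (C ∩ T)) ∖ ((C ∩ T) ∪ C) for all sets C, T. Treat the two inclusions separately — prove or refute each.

(⊆) fails; (⊇) holds.

(⊇) Let x ∈ (T ∖ (C ∩ T)) ∖ ((C ∩ T) ∪ C). Then x ∈ T and x ∉ C, from which x ∈ T.

(⊆) This inclusion fails. Take C = {1}, T = {1}; then 1 ∈ T but 1 ∉ (T ∖ (C ∩ T)) ∖ ((C ∩ T) ∪ C).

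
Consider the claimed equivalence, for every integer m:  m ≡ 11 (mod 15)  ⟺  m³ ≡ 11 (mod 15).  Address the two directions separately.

Both directions hold.

[⇒] Suppose m ≡ 11 (mod 15). Write m = 15j + 11. Then (15j + 11)³ = 3375j³ + 7425j² + 5445j + 1331 = 15(225j³ + 495j² + 363j + 88) + 11, so m³ ≡ 11 (mod 15).

[⇐] Conversely, suppose m³ ≡ 11 (mod 15). The only residue r in {0, …, 14} with r³ ≡ 11 (mod 15) is r = 11, so m ≡ 11 (mod 15).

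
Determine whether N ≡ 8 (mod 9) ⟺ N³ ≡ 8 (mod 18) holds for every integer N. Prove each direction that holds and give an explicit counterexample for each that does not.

(⇒) fails and (⇐) fails.

(→) This fails: take N = 17. Then 17 ≡ 8 (mod 9), but 17³ = 4913 ≡ 17 (mod 18), not 8.

(←) This fails: take N = 2. Then 2³ = 8 ≡ 8 (mod 18), yet 2 ≡ 2 (mod 9), not 8.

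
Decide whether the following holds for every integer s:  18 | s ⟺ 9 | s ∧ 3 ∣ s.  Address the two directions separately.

Only the forward direction holds.

[⇒] If 18 ∣ s, write s = 18q. Since 18 = 2·9, s = 9·(2q), so 9 ∣ s; and since 18 = 6·3, s = 3·(6q), so 3 ∣ s.

[⇐] This fails: take s = 9. Both 9 ∣ 9 and 3 ∣ 9, yet 9 is not a multiple of 18 (since 9 = 0·18 + 9), so 18 ∤ 9.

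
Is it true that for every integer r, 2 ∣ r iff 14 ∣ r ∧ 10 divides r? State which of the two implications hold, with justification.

(←) Suppose 14 ∣ r and 10 ∣ r. Any common multiple of 14 and 10 is a multiple of their lcm; here lcm(14, 10) = 14·10/gcd(14, 10) = 140/2 = 70, so 70 ∣ r. Since 2 ∣ 70, it follows that 2 ∣ r.

(→) This fails: take r = 2. Certainly 2 ∣ 2, but 14 ∤ 2.

(⇒) fails; (⇐) holds.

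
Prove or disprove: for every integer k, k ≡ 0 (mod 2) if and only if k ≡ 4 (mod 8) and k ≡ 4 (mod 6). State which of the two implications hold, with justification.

Only the converse holds.

Forward direction. This fails: k = 0 gives 0 ≡ 0 (mod 2) but 0 ≡ 0 (mod 8), so the conjunction on the right does not hold.

Converse. If k ≡ 4 (mod 8) and k ≡ 4 (mod 6), then by the Chinese remainder theorem k ≡ 4 (mod 24). Since 4 ≡ 0 (mod 2) and 2 ∣ 24, we get k ≡ 0 (mod 2).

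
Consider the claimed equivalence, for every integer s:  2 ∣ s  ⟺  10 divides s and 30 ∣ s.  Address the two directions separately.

Only the reverse direction holds.

Forward direction. This fails: take s = 2. Certainly 2 ∣ 2, but 10 ∤ 2.

Converse. Suppose 10 ∣ s and 30 ∣ s. Any common multiple of 10 and 30 is a multiple of their lcm; here lcm(10, 30) = 10·30/gcd(10, 30) = 300/10 = 30, so 30 ∣ s. Since 2 ∣ 30, it follows that 2 ∣ s.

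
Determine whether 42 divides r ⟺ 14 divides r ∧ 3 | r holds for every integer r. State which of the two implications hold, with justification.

Both implications hold.

(⟹) If 42 ∣ r, write r = 42q. Since 42 = 3·14, r = 14·(3q), so 14 ∣ r; and since 42 = 14·3, r = 3·(14q), so 3 ∣ r.

(⟸) Suppose 14 ∣ r and 3 ∣ r. Any common multiple of 14 and 3 is a multiple of their lcm; here gcd(14, 3) = 1, so lcm(14, 3) = 14·3 = 42, so 42 ∣ r.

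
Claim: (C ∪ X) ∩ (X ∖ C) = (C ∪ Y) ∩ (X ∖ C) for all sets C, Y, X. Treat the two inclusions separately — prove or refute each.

(⟹) This inclusion fails. Take C = ∅, Y = ∅, X = {1}; then 1 ∈ (C ∪ X) ∩ (X ∖ C) but 1 ∉ (C ∪ Y) ∩ (X ∖ C).

(⟸) Let x ∈ (C ∪ Y) ∩ (X ∖ C). Then x ∈ Y ∩ X and x ∉ C, from which x ∈ (C ∪ X) ∩ (X ∖ C).

(⊆) fails; (⊇) holds.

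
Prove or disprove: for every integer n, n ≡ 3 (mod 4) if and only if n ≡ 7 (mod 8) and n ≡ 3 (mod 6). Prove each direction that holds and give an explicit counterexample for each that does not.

Only the reverse direction holds.

[⇒] This fails: n = 3 gives 3 ≡ 3 (mod 4) but 3 ≡ 3 (mod 8), so the conjunction on the right does not hold.

[⇐] Conversely, if n ≡ 7 (mod 8) and n ≡ 3 (mod 6), then by the Chinese remainder theorem n ≡ 15 (mod 24). Since 15 ≡ 3 (mod 4) and 4 ∣ 24, we get n ≡ 3 (mod 4).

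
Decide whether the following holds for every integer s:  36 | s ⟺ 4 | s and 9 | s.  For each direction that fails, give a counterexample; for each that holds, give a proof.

Forward direction. If 36 ∣ s, write s = 36q. Since 36 = 9·4, s = 4·(9q), so 4 ∣ s; and since 36 = 4·9, s = 9·(4q), so 9 ∣ s.

Converse. Suppose 4 ∣ s and 9 ∣ s. Any common multiple of 4 and 9 is a multiple of their lcm; here gcd(4, 9) = 1, so lcm(4, 9) = 4·9 = 36, so 36 ∣ s.

The biconditional holds.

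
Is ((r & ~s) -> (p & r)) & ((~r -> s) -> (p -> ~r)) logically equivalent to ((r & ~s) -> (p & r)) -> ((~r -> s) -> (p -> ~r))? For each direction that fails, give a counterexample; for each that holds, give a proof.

Not equivalent: only (⇒) holds.

(→) Assume the antecedent. If p is true, the antecedent forces (s = F, p = T, r = F) or (s = T, p = T, r = F), and the consequent holds there. If p is false, the consequent reduces to true regardless of the other variables. Either way the consequent holds.

(←) This fails. Under s = F, p = F, r = T, the left side is false but the right side is true.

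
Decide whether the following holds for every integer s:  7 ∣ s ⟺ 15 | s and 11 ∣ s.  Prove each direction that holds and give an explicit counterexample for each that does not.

Both directions fail.

[⇒] This fails: take s = 7. Certainly 7 ∣ 7, but 15 ∤ 7.

[⇐] This fails: take s = 165. Both 15 ∣ 165 and 11 ∣ 165, yet 165 is not a multiple of 7 (since 165 = 23·7 + 4), so 7 ∤ 165.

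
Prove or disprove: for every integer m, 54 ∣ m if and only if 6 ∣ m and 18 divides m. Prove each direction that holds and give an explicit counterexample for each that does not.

Only the forward implication holds.

[⇒] If 54 ∣ m, write m = 54q. Since 54 = 9·6, m = 6·(9q), so 6 ∣ m; and since 54 = 3·18, m = 18·(3q), so 18 ∣ m.

[⇐] This fails: take m = 18. Both 6 ∣ 18 and 18 ∣ 18, yet 18 is not a multiple of 54 (since 18 = 0·54 + 18), so 54 ∤ 18.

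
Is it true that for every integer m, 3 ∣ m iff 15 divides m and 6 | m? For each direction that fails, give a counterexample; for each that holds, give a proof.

Only the converse holds.

(⟹) This fails: take m = 3. Certainly 3 ∣ 3, but 15 ∤ 3.

(⟸) Suppose 15 ∣ m and 6 ∣ m. Any common multiple of 15 and 6 is a multiple of their lcm; here lcm(15, 6) = 15·6/gcd(15, 6) = 90/3 = 30, so 30 ∣ m. Since 3 ∣ 30, it follows that 3 ∣ m.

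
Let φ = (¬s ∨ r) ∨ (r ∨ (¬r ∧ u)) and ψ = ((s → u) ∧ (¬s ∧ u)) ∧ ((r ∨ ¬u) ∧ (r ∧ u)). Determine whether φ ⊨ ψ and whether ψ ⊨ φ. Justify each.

The forward direction fails; the converse holds.

(⇒) This fails. Under s = F, u = F, r = F, the left side is true but the right side is false.

(⇐) Assume the antecedent. If s is true, the antecedent cannot hold. If s is false, (¬s ∨ r) ∨ (r ∨ (¬r ∧ u)) reduces to true regardless of the other variables. Either way (¬s ∨ r) ∨ (r ∨ (¬r ∧ u)) holds.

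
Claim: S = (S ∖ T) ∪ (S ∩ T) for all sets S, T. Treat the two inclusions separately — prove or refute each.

Reverse inclusion. Let x ∈ (S ∖ T) ∪ (S ∩ T). Then either x ∈ S and x ∉ T; or x ∈ S ∩ T. In each case x ∈ S, so (S ∖ T) ∪ (S ∩ T) ⊆ S.

Forward inclusion. Let x ∈ S. Then either x ∈ S and x ∉ T; or x ∈ S ∩ T. In each case x ∈ (S ∖ T) ∪ (S ∩ T), so S ⊆ (S ∖ T) ∪ (S ∩ T).

Both inclusions hold; the sets are equal.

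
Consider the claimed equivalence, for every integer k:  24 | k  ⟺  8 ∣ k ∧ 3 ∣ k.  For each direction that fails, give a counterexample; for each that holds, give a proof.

Both directions hold; the statement is true.

(⇒) If 24 ∣ k, write k = 24q. Since 24 = 3·8, k = 8·(3q), so 8 ∣ k; and since 24 = 8·3, k = 3·(8q), so 3 ∣ k.

(⇐) Suppose 8 ∣ k and 3 ∣ k. Any common multiple of 8 and 3 is a multiple of their lcm; here gcd(8, 3) = 1, so lcm(8, 3) = 8·3 = 24, so 24 ∣ k.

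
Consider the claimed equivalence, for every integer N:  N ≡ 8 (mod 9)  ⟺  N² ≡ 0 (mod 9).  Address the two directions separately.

(⇒) fails and (⇐) fails.

Forward direction. This fails: take N = 8. Then 8 ≡ 8 (mod 9), but 8² = 64 ≡ 1 (mod 9), not 0.

Converse. This fails: take N = 0. Then 0² = 0 ≡ 0 (mod 9), yet 0 ≡ 0 (mod 9), not 8.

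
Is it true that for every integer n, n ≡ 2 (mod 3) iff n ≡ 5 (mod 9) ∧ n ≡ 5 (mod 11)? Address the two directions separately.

(⟹) This fails: n = 2 gives 2 ≡ 2 (mod 3) but 2 ≡ 2 (mod 9), so the conjunction on the right does not hold.

(⟸) Conversely, if n ≡ 5 (mod 9) and n ≡ 5 (mod 11), then by the Chinese remainder theorem n ≡ 5 (mod 99). Since 5 ≡ 2 (mod 3) and 3 ∣ 99, we get n ≡ 2 (mod 3).

Only the reverse direction holds.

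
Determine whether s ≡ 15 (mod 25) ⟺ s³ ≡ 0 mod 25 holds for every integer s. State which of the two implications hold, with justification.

Only the forward implication holds.

[⇒] Suppose s ≡ 15 (mod 25). Write s = 25j + 15. Then (25j + 15)³ = 15625j³ + 28125j² + 16875j + 3375 = 25(625j³ + 1125j² + 675j + 135) + 0, so s³ ≡ 0 (mod 25).

[⇐] This fails: take s = 0. Then 0³ = 0 ≡ 0 (mod 25), yet 0 ≡ 0 (mod 25), not 15.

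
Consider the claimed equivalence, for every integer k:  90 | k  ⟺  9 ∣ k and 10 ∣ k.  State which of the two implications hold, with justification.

Both directions hold.

[⇒] If 90 ∣ k, write k = 90q. Since 90 = 10·9, k = 9·(10q), so 9 ∣ k; and since 90 = 9·10, k = 10·(9q), so 10 ∣ k.

[⇐] Suppose 9 ∣ k and 10 ∣ k. Any common multiple of 9 and 10 is a multiple of their lcm; here gcd(9, 10) = 1, so lcm(9, 10) = 9·10 = 90, so 90 ∣ k.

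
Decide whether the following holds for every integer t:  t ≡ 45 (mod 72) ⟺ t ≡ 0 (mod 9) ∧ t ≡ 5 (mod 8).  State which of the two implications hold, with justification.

(⟹) Suppose t ≡ 45 (mod 72); write t = 72j + 45. Since 9 ∣ 72, reducing mod 9 gives t ≡ 45 ≡ 0 (mod 9); since 8 ∣ 72, reducing mod 8 gives t ≡ 45 ≡ 5 (mod 8).

(⟸) Conversely, if t ≡ 0 (mod 9) and t ≡ 5 (mod 8), then by the Chinese remainder theorem t ≡ 45 (mod 72). This is exactly t ≡ 45 (mod 72).

Both directions hold; the statement is true.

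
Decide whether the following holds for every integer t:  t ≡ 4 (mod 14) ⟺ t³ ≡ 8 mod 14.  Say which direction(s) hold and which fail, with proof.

(→) Suppose t ≡ 4 (mod 14). Write t = 14j + 4. Then (14j + 4)³ = 2744j³ + 2352j² + 672j + 64 = 14(196j³ + 168j² + 48j + 4) + 8, so t³ ≡ 8 (mod 14).

(←) This fails: take t = 2. Then 2³ = 8 ≡ 8 (mod 14), yet 2 ≡ 2 (mod 14), not 4.

Only the forward implication holds.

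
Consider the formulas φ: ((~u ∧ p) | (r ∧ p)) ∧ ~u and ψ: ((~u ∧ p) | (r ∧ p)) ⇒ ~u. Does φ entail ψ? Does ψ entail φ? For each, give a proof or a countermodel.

Forward direction. Assume the antecedent. If p is true, the antecedent forces (p = T, r = F, u = F) or (p = T, r = T, u = F), and ((~u ∧ p) | (r ∧ p)) ⇒ ~u holds there. If p is false, the antecedent cannot hold. Either way ((~u ∧ p) | (r ∧ p)) ⇒ ~u holds.

Converse. This fails. Under p = F, r = F, u = F, the left side is false but the right side is true.

The forward direction holds; the converse fails.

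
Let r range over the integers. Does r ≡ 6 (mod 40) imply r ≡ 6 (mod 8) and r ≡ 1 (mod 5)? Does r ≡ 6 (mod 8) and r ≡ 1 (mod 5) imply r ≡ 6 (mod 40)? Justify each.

Both directions hold.

(⟹) Suppose r ≡ 6 (mod 40); write r = 40j + 6. Since 8 ∣ 40, reducing mod 8 gives r ≡ 6 (mod 8); since 5 ∣ 40, reducing mod 5 gives r ≡ 6 ≡ 1 (mod 5).

(⟸) Conversely, if r ≡ 6 (mod 8) and r ≡ 1 (mod 5), then by the Chinese remainder theorem r ≡ 6 (mod 40). This is exactly r ≡ 6 (mod 40).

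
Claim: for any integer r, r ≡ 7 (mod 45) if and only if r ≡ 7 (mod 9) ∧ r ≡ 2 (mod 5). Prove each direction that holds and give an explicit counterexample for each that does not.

(←) If r ≡ 7 (mod 9) and r ≡ 2 (mod 5), then by the Chinese remainder theorem r ≡ 7 (mod 45). This is exactly r ≡ 7 (mod 45).

(→) Suppose r ≡ 7 (mod 45); write r = 45j + 7. Since 9 ∣ 45, reducing mod 9 gives r ≡ 7 (mod 9); since 5 ∣ 45, reducing mod 5 gives r ≡ 7 ≡ 2 (mod 5).

Both directions hold; the statement is true.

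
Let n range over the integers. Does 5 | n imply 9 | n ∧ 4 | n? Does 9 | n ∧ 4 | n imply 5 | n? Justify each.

Both directions fail.

(⟹) This fails: take n = 5. Certainly 5 ∣ 5, but 9 ∤ 5.

(⟸) This fails: take n = 36. Both 9 ∣ 36 and 4 ∣ 36, yet 36 is not a multiple of 5 (since 36 = 7·5 + 1), so 5 ∤ 36.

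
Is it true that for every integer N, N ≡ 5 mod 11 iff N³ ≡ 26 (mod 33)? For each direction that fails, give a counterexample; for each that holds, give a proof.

Only the converse holds.

Forward direction. This fails: take N = 16. Then 16 ≡ 5 (mod 11), but 16³ = 4096 ≡ 4 (mod 33), not 26.

Converse. The residues r modulo 33 with r³ ≡ 26 (mod 33) are exactly {5}, and each is ≡ 5 (mod 11).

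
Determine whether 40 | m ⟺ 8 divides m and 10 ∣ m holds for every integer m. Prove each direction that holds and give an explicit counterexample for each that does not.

(⟸) Suppose 8 ∣ m and 10 ∣ m. Any common multiple of 8 and 10 is a multiple of their lcm; here lcm(8, 10) = 8·10/gcd(8, 10) = 80/2 = 40, so 40 ∣ m.

(⟹) If 40 ∣ m, write m = 40q. Since 40 = 5·8, m = 8·(5q), so 8 ∣ m; and since 40 = 4·10, m = 10·(4q), so 10 ∣ m.

Equivalent; both directions hold.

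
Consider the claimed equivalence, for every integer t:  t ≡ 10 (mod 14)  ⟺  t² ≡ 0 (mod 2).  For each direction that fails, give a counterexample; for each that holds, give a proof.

[⇒] Suppose t ≡ 10 (mod 14). Then t² ≡ 10² = 100 (mod 14), and since 2 ∣ 14, also t² ≡ 0 (mod 2).

[⇐] This fails: take t = 0. Then 0² = 0 ≡ 0 (mod 2), yet 0 ≡ 0 (mod 14), not 10.

Only the forward implication holds.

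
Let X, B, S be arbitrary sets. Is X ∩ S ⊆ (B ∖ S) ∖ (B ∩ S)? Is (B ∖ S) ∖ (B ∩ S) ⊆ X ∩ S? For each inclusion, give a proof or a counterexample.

Both inclusions fail.

(⊆) This inclusion fails. Take X = {1}, B = ∅, S = {1}; then 1 ∈ X ∩ S but 1 ∉ (B ∖ S) ∖ (B ∩ S).

(⊇) This inclusion fails. Take X = ∅, B = {1}, S = ∅; then 1 ∈ (B ∖ S) ∖ (B ∩ S) but 1 ∉ X ∩ S.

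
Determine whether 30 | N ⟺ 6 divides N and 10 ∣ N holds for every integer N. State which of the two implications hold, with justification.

(⇒) If 30 ∣ N, write N = 30q. Since 30 = 5·6, N = 6·(5q), so 6 ∣ N; and since 30 = 3·10, N = 10·(3q), so 10 ∣ N.

(⇐) Suppose 6 ∣ N and 10 ∣ N. Any common multiple of 6 and 10 is a multiple of their lcm; here lcm(6, 10) = 6·10/gcd(6, 10) = 60/2 = 30, so 30 ∣ N.

Both directions hold; the statement is true.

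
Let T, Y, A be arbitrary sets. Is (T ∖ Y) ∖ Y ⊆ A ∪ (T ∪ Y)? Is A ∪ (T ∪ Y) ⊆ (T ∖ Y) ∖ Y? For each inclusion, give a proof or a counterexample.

The sets are not equal: only the forward inclusion holds.

(⊆) Let x ∈ (T ∖ Y) ∖ Y. Then either x ∈ T and x ∉ Y, A; or x ∈ T ∩ A and x ∉ Y. In each case x ∈ A ∪ (T ∪ Y), so (T ∖ Y) ∖ Y ⊆ A ∪ (T ∪ Y).

(⊇) This inclusion fails. Take T = ∅, Y = {1}, A = ∅; then 1 ∈ A ∪ (T ∪ Y) but 1 ∉ (T ∖ Y) ∖ Y.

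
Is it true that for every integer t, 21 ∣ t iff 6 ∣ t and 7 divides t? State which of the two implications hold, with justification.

Not equivalent: only (⇐) holds.

(⟹) This fails: take t = 21. Certainly 21 ∣ 21, but 6 ∤ 21.

(⟸) Suppose 6 ∣ t and 7 ∣ t. Any common multiple of 6 and 7 is a multiple of their lcm; here gcd(6, 7) = 1, so lcm(6, 7) = 6·7 = 42, so 42 ∣ t. Since 21 ∣ 42, it follows that 21 ∣ t.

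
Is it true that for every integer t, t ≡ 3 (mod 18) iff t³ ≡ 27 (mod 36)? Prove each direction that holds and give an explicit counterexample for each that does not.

(⇒) fails and (⇐) fails.

(⇒) This fails: take t = 21. Then 21 ≡ 3 (mod 18), but 21³ = 9261 ≡ 9 (mod 36), not 27.

(⇐) This fails: take t = 15. Then 15³ = 3375 ≡ 27 (mod 36), yet 15 ≡ 15 (mod 18), not 3.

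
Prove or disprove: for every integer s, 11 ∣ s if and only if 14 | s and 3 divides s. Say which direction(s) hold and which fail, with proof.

(⇒) fails and (⇐) fails.

(⇒) This fails: take s = 11. Certainly 11 ∣ 11, but 14 ∤ 11.

(⇐) This fails: take s = 42. Both 14 ∣ 42 and 3 ∣ 42, yet 42 is not a multiple of 11 (since 42 = 3·11 + 9), so 11 ∤ 42.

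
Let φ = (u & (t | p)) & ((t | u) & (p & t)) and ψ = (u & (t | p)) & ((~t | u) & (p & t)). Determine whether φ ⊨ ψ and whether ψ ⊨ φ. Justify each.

Equivalent; both directions hold.

(→) Assume the antecedent. If u is true, the antecedent forces (u = T, p = T, t = T), and the consequent holds there. If u is false, the antecedent cannot hold. Either way the consequent holds.

(←) Assume the antecedent. If u is true, the antecedent forces (u = T, p = T, t = T), and the consequent holds there. If u is false, the antecedent cannot hold. Either way the consequent holds.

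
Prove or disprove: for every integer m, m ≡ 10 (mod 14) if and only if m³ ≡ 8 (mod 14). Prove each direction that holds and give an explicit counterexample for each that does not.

(⇒) This fails: take m = 10. Then 10 ≡ 10 (mod 14), but 10³ = 1000 ≡ 6 (mod 14), not 8.

(⇐) This fails: take m = 2. Then 2³ = 8 ≡ 8 (mod 14), yet 2 ≡ 2 (mod 14), not 10.

Neither direction holds.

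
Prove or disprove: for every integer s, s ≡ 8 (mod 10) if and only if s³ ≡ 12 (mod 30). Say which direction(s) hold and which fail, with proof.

Not equivalent: only (⇐) holds.

(⇒) This fails: take s = 8. Then 8 ≡ 8 (mod 10), but 8³ = 512 ≡ 2 (mod 30), not 12.

(⇐) Conversely, the residues r modulo 30 with r³ ≡ 12 (mod 30) are exactly {18}, and each is ≡ 8 (mod 10).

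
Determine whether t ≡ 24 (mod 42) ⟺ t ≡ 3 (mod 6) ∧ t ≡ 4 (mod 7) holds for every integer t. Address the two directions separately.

(→) This fails: t = 24 gives 24 ≡ 24 (mod 42) but 24 ≡ 0 (mod 6), so the conjunction on the right does not hold.

(←) This fails: t = 39 satisfies both congruences on the right (39 ≡ 3 mod 6 and 39 ≡ 4 mod 7) yet 39 ≡ 39 (mod 42), not 24.

Neither direction holds.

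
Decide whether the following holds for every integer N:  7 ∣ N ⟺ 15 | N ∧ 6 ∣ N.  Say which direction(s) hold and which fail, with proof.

Both directions fail.

(⇒) This fails: take N = 7. Certainly 7 ∣ 7, but 15 ∤ 7.

(⇐) This fails: take N = 30. Both 15 ∣ 30 and 6 ∣ 30, yet 30 is not a multiple of 7 (since 30 = 4·7 + 2), so 7 ∤ 30.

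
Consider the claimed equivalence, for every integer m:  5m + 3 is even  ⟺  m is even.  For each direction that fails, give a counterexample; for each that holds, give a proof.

Forward direction. This fails: m = 3 gives 5m + 3 = 18, which is even, but 3 is odd, not even.

Converse. This also fails: m = 4 is even, but 5m + 3 = 23 is odd, not even.

Neither direction holds.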